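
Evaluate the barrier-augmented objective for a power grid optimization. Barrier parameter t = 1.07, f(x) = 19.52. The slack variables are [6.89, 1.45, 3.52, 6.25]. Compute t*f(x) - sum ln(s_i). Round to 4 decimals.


Step 1: Compute log-barrier.
ln values: [1.9301, 0.3716, 1.2585, 1.8326]
phi = -(1.9301 + 0.3716 + 1.2585 + 1.8326) = -5.3927
Step 2: Compute augmented objective.
t*f(x) = 1.07*19.52 = 20.8864
Total = 20.8864 - 5.3927 = 15.4937


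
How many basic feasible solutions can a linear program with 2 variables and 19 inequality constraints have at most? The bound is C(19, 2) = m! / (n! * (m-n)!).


Each vertex corresponds to some choice of n active constraints out of m, so the number of vertices is at most C(m, n) = m! / (n!(m-n)!).
m = 19, n = 2
Numerator: 19 * 18
Denominator: 2! = 2
C(19, 2) = 171


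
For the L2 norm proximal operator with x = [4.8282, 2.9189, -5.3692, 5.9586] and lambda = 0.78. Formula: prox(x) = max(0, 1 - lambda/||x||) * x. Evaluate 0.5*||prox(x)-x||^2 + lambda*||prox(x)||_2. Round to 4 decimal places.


Step 1: Compute ||x||.
||x|| = 9.8064
Step 2: Compute scaling factor.
scale = max(0, 1 - 0.78/9.8064) = 0.9205
Step 3: prox(x) = [4.4442, 2.6867, -4.9421, 5.4847]
||prox(x)|| = 9.0264
Step 4: Proximal objective.
0.5*||prox-x||^2 = 0.3042
lambda*||prox|| = 7.0406
Total = 7.3448


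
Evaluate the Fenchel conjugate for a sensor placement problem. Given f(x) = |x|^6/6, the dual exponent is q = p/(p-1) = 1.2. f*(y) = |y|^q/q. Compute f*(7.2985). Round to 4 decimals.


The conjugate exponent q satisfies 1/p + 1/q = 1.
p = 6, so q = 6/(6 - 1) = 1.2
|y|^q = 7.2985^1.2 = 10.8613
f*(7.2985) = 10.8613 / 1.2 = 9.0511


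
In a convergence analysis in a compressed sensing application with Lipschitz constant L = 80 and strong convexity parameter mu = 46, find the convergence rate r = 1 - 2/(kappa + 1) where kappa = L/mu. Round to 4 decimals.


Step 1: Compute the condition number.
kappa = L/mu = 80/46 = 1.7391
Step 2: Compute the convergence rate.
r = 1 - 2/(kappa + 1) = 1 - 2*mu/(L + mu) = (L - mu)/(L + mu) = 34/126 = 0.2698


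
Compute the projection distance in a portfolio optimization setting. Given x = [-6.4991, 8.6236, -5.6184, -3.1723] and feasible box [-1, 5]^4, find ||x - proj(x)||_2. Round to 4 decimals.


Project each component onto [-1, 5].
clip(-6.4991) = -1.0, clip(8.6236) = 5.0, clip(-5.6184) = -1.0, clip(-3.1723) = -1.0
Projection = [-1.0, 5.0, -1.0, -1.0]
Squared diffs: [30.2401, 13.1305, 21.3296, 4.7189]
Distance = sqrt(69.4191) = 8.3318


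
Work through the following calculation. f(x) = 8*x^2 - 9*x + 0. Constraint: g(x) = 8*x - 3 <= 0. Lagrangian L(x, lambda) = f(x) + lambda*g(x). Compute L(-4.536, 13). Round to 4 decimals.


Step 1: Evaluate f(x).
f(-4.536) = 8*(-4.536)^2 - 9*(-4.536) + 0 = 205.4264
Step 2: Evaluate g(x).
g(-4.536) = 8*-4.536 - 3 = -39.288
Step 3: Compute Lagrangian.
L = 205.4264 + 13*-39.288 = -305.3176


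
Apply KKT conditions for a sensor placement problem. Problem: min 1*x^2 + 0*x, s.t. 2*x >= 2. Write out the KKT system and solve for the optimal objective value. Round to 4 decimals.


Step 1: Try lambda = 0 (constraint inactive).
x_unc = 0/(2*1) = 0.0
Check: 2*0.0 = 0.0 < 2 -- violated!
Step 2: Constraint must be active: 2*x = 2
x* = 2/2 = 1.0
lambda = (2*1*1.0 + 0)/2 = 1.0
Step 3: Compute optimal value.
f(x*) = 1*1.0^2 + 0*1.0 = 1.0


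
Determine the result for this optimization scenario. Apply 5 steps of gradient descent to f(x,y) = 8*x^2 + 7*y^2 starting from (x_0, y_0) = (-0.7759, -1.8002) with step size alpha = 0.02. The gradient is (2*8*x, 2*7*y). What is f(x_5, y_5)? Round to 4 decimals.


Gradient descent on f(x,y) = 8*x^2 + 7*y^2.
Starting point: (-0.7759, -1.8002), alpha = 0.02
Step 1: grad_x = 2*8*-0.7759 = -12.4144, grad_y = 2*7*-1.8002 = -25.2028
  x_1 = -0.7759 - 0.02*-12.4144 = -0.5276
  y_1 = -1.8002 - 0.02*-25.2028 = -1.2961
Step 2: grad_x = 2*8*-0.5276 = -8.4418, grad_y = 2*7*-1.2961 = -18.146
  x_2 = -0.5276 - 0.02*-8.4418 = -0.3588
  y_2 = -1.2961 - 0.02*-18.146 = -0.9332
Step 3: grad_x = 2*8*-0.3588 = -5.7404, grad_y = 2*7*-0.9332 = -13.0651
  x_3 = -0.3588 - 0.02*-5.7404 = -0.244
  y_3 = -0.9332 - 0.02*-13.0651 = -0.6719
Step 4: grad_x = 2*8*-0.244 = -3.9035, grad_y = 2*7*-0.6719 = -9.4069
  x_4 = -0.244 - 0.02*-3.9035 = -0.1659
  y_4 = -0.6719 - 0.02*-9.4069 = -0.4838
Step 5: grad_x = 2*8*-0.1659 = -2.6544, grad_y = 2*7*-0.4838 = -6.773
  x_5 = -0.1659 - 0.02*-2.6544 = -0.1128
  y_5 = -0.4838 - 0.02*-6.773 = -0.3483
f(-0.1128, -0.3483) = 8*(-0.1128)^2 + 7*(-0.3483)^2 = 0.9511


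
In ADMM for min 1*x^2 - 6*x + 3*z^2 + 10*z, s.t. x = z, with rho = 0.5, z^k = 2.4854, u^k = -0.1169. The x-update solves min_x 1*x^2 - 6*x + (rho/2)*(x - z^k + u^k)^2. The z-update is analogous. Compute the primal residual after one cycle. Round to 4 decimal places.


ADMM iteration with rho = 0.5, z^k = 2.4854, u^k = -0.1169
Step 1: x-update.
Minimize 1*x^2 - 6*x + (0.5/2)*(x - 2.4854 - 0.1169)^2
FOC: (2*1 + 0.5)*x = 6 + 0.5*(2.4854 + 0.1169)
x^{k+1} = 2.9205
Step 2: z-update.
Minimize 3*z^2 + 10*z + (0.5/2)*(2.9205 - z - 0.1169)^2
FOC: (2*3 + 0.5)*z = -10 + 0.5*(2.9205 - 0.1169)
z^{k+1} = -1.3228
Step 3: u-update.
u^{k+1} = -0.1169 + 2.9205 + 1.3228 = 4.1264
Step 4: Primal residual = |2.9205 + 1.3228| = 4.2433


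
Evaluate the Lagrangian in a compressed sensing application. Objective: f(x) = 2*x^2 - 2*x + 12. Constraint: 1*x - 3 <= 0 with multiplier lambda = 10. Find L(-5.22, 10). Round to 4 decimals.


Step 1: Evaluate f(x).
f(-5.22) = 2*(-5.22)^2 - 2*(-5.22) + 12 = 76.9368
Step 2: Evaluate g(x).
g(-5.22) = 1*-5.22 - 3 = -8.22
Step 3: Compute Lagrangian.
L = 76.9368 + 10*-8.22 = -5.2632


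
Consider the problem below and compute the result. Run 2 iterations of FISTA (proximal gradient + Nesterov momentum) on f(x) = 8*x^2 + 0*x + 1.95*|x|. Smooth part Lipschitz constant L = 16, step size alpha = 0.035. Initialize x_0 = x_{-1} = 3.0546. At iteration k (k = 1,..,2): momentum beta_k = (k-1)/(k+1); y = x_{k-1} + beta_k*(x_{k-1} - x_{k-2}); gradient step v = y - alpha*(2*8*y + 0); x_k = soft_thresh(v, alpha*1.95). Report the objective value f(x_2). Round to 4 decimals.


FISTA on f(x) = 8*x^2 + 0*x + 1.95*|x|
L = 16, alpha = 0.035
Iteration 1: beta = 0.0, y = 3.0546 + 0.0*(3.0546 - 3.0546) = 3.0546
  grad(y) = 48.8736, v = y - alpha*grad = 1.344
  prox(v) = soft_thresh(1.344, 0.0683) = 1.2758
Iteration 2: beta = 0.3333, y = 1.2758 + 0.3333*(1.2758 - 3.0546) = 0.6828
  grad(y) = 10.9253, v = y - alpha*grad = 0.3004
  prox(v) = soft_thresh(0.3004, 0.0683) = 0.2322
f(x_2) = 8*0.2322^2 + 0*0.2322 + 1.95*|0.2322| = 0.8841


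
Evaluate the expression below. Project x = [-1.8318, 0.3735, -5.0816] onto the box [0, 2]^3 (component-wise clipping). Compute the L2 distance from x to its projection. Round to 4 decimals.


Project each component onto [0, 2].
clip(-1.8318) = 0.0, clip(0.3735) = 0.3735, clip(-5.0816) = 0.0
Projection = [0.0, 0.3735, 0.0]
Squared diffs: [3.3555, 0.0, 25.8227]
Distance = sqrt(29.1782) = 5.4017


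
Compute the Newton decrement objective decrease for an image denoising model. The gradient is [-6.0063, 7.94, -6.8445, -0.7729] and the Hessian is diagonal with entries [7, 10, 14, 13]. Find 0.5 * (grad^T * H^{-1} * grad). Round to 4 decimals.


Step 1: H is diagonal, so H^(-1) * g = [-0.858, 0.794, -0.4889, -0.0595].
Step 2: g^T H^(-1) g = sum_i g_i^2 / H_ii
  = (-6.0063)^2/7 + (7.94)^2/10 + (-6.8445)^2/14 + (-0.7729)^2/13
  = 5.1537 + 6.3044 + 3.3462 + 0.046 = 14.8502
Step 3: Objective decrease = 0.5 * g^T H^(-1) g = 7.4251


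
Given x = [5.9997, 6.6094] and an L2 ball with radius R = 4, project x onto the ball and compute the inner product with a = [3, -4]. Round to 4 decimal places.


Step 1: Compute ||x|| (intermediates to 6 decimals).
||x|| = sqrt(5.9997^2 + 6.6094^2) = 8.926397
Step 2: Project.
Since ||x|| > R, scale = R/||x|| = 4/8.926397 = 0.448109, proj(x) = scale * x
proj(x) = [2.68852, 2.961732]
Step 3: Dot product.
a^T * proj(x) = 3*2.68852 - 4*2.961732 = -3.7814


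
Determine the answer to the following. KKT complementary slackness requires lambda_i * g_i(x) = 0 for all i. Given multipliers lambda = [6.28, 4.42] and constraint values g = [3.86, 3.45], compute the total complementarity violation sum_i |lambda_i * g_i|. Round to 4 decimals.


KKT complementary slackness check:
lambda_1 * g_1 = 6.28 * 3.86 = 24.2408
lambda_2 * g_2 = 4.42 * 3.45 = 15.249
Total violation = 24.2408 + 15.249 = 39.4898


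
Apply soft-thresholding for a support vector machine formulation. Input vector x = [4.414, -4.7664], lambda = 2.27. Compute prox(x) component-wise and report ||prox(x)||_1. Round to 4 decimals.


Soft-thresholding with lambda = 2.27:
prox(4.414) = sign(4.414)*max(|4.414| - 2.27, 0) = 2.144
prox(-4.7664) = sign(-4.7664)*max(|-4.7664| - 2.27, 0) = -2.4964
prox(x) = [2.144, -2.4964]
||prox(x)||_1 = 2.144 + 2.4964 = 4.6404


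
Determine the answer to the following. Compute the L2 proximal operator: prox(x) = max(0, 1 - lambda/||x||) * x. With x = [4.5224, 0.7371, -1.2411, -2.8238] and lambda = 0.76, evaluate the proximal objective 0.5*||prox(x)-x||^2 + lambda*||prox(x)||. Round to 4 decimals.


Step 1: Compute ||x||.
||x|| = 5.5235
Step 2: Compute scaling factor.
scale = max(0, 1 - 0.76/5.5235) = 0.8624
Step 3: prox(x) = [3.9002, 0.6357, -1.0703, -2.4353]
||prox(x)|| = 4.7635
Step 4: Proximal objective.
0.5*||prox-x||^2 = 0.2888
lambda*||prox|| = 3.6203
Total = 3.9091


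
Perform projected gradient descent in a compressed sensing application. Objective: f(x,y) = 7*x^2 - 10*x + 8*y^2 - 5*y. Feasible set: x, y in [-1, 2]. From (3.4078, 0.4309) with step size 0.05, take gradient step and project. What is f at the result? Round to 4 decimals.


Step 1: Compute gradient at (3.4078, 0.4309).
grad_x = 2*7*3.4078 - 10 = 37.7092
grad_y = 2*8*0.4309 - 5 = 1.8944
Step 2: Gradient step.
x_raw = 3.4078 - 0.05*37.7092 = 1.5223
y_raw = 0.4309 - 0.05*1.8944 = 0.3362
Step 3: Project onto [-1, 2].
x_proj = clip(1.5223) = 1.5223
y_proj = clip(0.3362) = 0.3362
Step 4: Evaluate f.
f(1.5223, 0.3362) = 0.2225


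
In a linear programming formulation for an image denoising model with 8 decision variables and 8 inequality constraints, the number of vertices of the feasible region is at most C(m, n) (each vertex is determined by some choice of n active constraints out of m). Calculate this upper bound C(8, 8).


Each vertex corresponds to some choice of n active constraints out of m, so the number of vertices is at most C(m, n) = m! / (n!(m-n)!).
m = 8, n = 8
Numerator: 8 * 7 * 6 * 5 * 4 * 3 * 2 * 1
Denominator: 8! = 40320
C(8, 8) = 1


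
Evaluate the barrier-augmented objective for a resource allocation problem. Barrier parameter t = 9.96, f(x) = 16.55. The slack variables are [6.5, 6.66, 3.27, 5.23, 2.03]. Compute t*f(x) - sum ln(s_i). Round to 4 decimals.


Step 1: Compute log-barrier.
ln values: [1.8718, 1.8961, 1.1848, 1.6544, 0.708]
phi = -(1.8718 + 1.8961 + 1.1848 + 1.6544 + 0.708) = -7.3152
Step 2: Compute augmented objective.
t*f(x) = 9.96*16.55 = 164.838
Total = 164.838 - 7.3152 = 157.5228


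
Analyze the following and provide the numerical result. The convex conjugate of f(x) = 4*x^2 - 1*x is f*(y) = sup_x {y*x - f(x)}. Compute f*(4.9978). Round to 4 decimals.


f*(y) = sup_x {y*x - a*x^2 - b*x} = sup_x {(y-b)*x - a*x^2}
FOC: (y - b) - 2a*x = 0 => x* = (y - b)/(2a)
x* = (4.9978 + 1)/(2*4) = 0.7497
f*(4.9978) = (y-b)^2/(4a) = (4.9978 + 1)^2/(4*4)
= 35.9736/16 = 2.2484


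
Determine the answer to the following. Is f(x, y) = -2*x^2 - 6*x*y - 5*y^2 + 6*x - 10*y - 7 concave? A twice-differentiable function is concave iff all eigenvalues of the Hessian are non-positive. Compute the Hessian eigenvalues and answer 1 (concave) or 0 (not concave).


The Hessian of f(x,y) = -2*x^2 - 6*x*y - 5*y^2 + 6*x - 10*y - 7 is:
H = [[-4, -6], [-6, -10]]
Trace = -4 - 10 = -14
Determinant = -4*-10 - (-6)^2 = 4
Discriminant = (-14)^2 - 4*4 = 180.0
Eigenvalues: lambda_1 = -13.7082, lambda_2 = -0.2918
The function is concave.

1


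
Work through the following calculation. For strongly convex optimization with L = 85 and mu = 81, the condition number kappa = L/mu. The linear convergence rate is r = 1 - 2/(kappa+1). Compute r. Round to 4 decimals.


Step 1: Compute the condition number.
kappa = L/mu = 85/81 = 1.0494
Step 2: Compute the convergence rate.
r = 1 - 2/(kappa + 1) = 1 - 2*mu/(L + mu) = (L - mu)/(L + mu) = 4/166 = 0.0241


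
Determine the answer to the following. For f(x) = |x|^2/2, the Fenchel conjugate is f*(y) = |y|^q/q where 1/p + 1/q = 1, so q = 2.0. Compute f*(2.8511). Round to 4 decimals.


The conjugate exponent q satisfies 1/p + 1/q = 1.
p = 2, so q = 2/(2 - 1) = 2.0
|y|^q = 2.8511^2.0 = 8.1288
f*(2.8511) = 8.1288 / 2.0 = 4.0644


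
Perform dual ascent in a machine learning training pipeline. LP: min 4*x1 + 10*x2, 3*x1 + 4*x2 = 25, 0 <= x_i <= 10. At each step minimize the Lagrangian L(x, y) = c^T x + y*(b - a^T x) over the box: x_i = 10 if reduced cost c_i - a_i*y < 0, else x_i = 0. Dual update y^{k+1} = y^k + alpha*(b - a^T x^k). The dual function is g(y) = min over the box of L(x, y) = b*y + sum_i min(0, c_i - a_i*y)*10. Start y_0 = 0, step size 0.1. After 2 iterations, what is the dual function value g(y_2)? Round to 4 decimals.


Dual ascent for LP: min 4*x1 + 10*x2, 3*x1 + 4*x2 = 25, 0 <= x_i <= 10
Step 1: y^k = 0.0, reduced costs: (4.0, 10.0)
  x^k = (0.0, 0.0), subgradient = b - a^T x = 25.0
  y^{k+1} = 0.0 + 0.1*25.0 = 2.5
Step 2: y^k = 2.5, reduced costs: (-3.5, 0.0)
  x^k = (10.0, 0.0), subgradient = b - a^T x = -5.0
  y^{k+1} = 2.5 + 0.1*-5.0 = 2.0
Dual objective at y_2 = 2.0: reduced costs (-2.0, 2.0), box minimizer x = (10.0, 0.0)
g(y_2) = b*y + (c1 - a1*y)*x1 + (c2 - a2*y)*x2 = 25*2.0 + (-2.0)*10.0 + 2.0*0.0 = 50.0 - 20.0 + 0.0 = 30.0


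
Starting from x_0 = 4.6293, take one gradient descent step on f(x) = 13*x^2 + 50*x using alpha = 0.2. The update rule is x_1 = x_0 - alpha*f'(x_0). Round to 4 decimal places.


We compute the gradient at x_0 and apply the update.
f'(x) = 26*x + 50
f'(4.6293) = 26*4.6293 + 50 = 170.3618
x_1 = 4.6293 - 0.2*170.3618 = -29.4431


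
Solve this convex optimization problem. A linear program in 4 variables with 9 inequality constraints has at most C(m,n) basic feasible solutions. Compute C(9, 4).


Each vertex corresponds to some choice of n active constraints out of m, so the number of vertices is at most C(m, n) = m! / (n!(m-n)!).
m = 9, n = 4
Numerator: 9 * 8 * 7 * 6
Denominator: 4! = 24
C(9, 4) = 126


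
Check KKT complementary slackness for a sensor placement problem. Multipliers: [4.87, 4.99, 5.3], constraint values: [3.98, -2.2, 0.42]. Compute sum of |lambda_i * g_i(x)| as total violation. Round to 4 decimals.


KKT complementary slackness check:
lambda_1 * g_1 = 4.87 * 3.98 = 19.3826
lambda_2 * g_2 = 4.99 * -2.2 = -10.978
lambda_3 * g_3 = 5.3 * 0.42 = 2.226
Total violation = 19.3826 + 10.978 + 2.226 = 32.5866


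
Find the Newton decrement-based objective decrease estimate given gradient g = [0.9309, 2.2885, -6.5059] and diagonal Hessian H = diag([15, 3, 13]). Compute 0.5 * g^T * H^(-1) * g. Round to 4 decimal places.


Step 1: H is diagonal, so H^(-1) * g = [0.0621, 0.7628, -0.5005].
Step 2: g^T H^(-1) g = sum_i g_i^2 / H_ii
  = (0.9309)^2/15 + (2.2885)^2/3 + (-6.5059)^2/13
  = 0.0578 + 1.7457 + 3.2559 = 5.0594
Step 3: Objective decrease = 0.5 * g^T H^(-1) g = 2.5297


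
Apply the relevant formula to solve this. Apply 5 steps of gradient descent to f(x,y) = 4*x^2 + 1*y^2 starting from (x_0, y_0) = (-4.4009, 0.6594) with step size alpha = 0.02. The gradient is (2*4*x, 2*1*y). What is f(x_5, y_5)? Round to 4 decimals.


Gradient descent on f(x,y) = 4*x^2 + 1*y^2.
Starting point: (-4.4009, 0.6594), alpha = 0.02
Step 1: grad_x = 2*4*-4.4009 = -35.2072, grad_y = 2*1*0.6594 = 1.3188
  x_1 = -4.4009 - 0.02*-35.2072 = -3.6968
  y_1 = 0.6594 - 0.02*1.3188 = 0.633
Step 2: grad_x = 2*4*-3.6968 = -29.574, grad_y = 2*1*0.633 = 1.266
  x_2 = -3.6968 - 0.02*-29.574 = -3.1053
  y_2 = 0.633 - 0.02*1.266 = 0.6077
Step 3: grad_x = 2*4*-3.1053 = -24.8422, grad_y = 2*1*0.6077 = 1.2154
  x_3 = -3.1053 - 0.02*-24.8422 = -2.6084
  y_3 = 0.6077 - 0.02*1.2154 = 0.5834
Step 4: grad_x = 2*4*-2.6084 = -20.8674, grad_y = 2*1*0.5834 = 1.1668
  x_4 = -2.6084 - 0.02*-20.8674 = -2.1911
  y_4 = 0.5834 - 0.02*1.1668 = 0.5601
Step 5: grad_x = 2*4*-2.1911 = -17.5287, grad_y = 2*1*0.5601 = 1.1201
  x_5 = -2.1911 - 0.02*-17.5287 = -1.8405
  y_5 = 0.5601 - 0.02*1.1201 = 0.5377
f(-1.8405, 0.5377) = 4*(-1.8405)^2 + 1*0.5377^2 = 13.839


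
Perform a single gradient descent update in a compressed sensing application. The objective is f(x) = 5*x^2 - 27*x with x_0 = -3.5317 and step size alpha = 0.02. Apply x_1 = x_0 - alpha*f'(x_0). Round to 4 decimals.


We compute the gradient at x_0 and apply the update.
f'(x) = 10*x - 27
f'(-3.5317) = 10*-3.5317 - 27 = -62.317
x_1 = -3.5317 - 0.02*-62.317 = -2.2854


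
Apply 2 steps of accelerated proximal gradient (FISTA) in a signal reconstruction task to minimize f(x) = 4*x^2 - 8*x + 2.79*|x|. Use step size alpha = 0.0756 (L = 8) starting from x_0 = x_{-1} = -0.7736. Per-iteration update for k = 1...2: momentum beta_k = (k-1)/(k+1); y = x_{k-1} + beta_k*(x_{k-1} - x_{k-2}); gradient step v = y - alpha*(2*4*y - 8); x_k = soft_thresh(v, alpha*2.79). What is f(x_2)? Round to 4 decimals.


FISTA on f(x) = 4*x^2 - 8*x + 2.79*|x|
L = 8, alpha = 0.0756
Iteration 1: beta = 0.0, y = -0.7736 + 0.0*(-0.7736 + 0.7736) = -0.7736
  grad(y) = -14.1888, v = y - alpha*grad = 0.2991
  prox(v) = soft_thresh(0.2991, 0.2109) = 0.0881
Iteration 2: beta = 0.3333, y = 0.0881 + 0.3333*(0.0881 + 0.7736) = 0.3754
  grad(y) = -4.9968, v = y - alpha*grad = 0.7532
  prox(v) = soft_thresh(0.7532, 0.2109) = 0.5422
f(x_2) = 4*0.5422^2 - 8*0.5422 + 2.79*|0.5422| = -1.649


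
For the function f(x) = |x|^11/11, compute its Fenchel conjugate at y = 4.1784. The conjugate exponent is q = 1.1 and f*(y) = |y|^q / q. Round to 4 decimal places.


The conjugate exponent q satisfies 1/p + 1/q = 1.
p = 11, so q = 11/(11 - 1) = 1.1
|y|^q = 4.1784^1.1 = 4.8207
f*(4.1784) = 4.8207 / 1.1 = 4.3825


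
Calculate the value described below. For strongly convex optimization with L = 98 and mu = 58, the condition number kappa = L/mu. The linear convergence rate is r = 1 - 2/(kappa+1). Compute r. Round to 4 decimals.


Step 1: Compute the condition number.
kappa = L/mu = 98/58 = 1.6897
Step 2: Compute the convergence rate.
r = 1 - 2/(kappa + 1) = 1 - 2*mu/(L + mu) = (L - mu)/(L + mu) = 40/156 = 0.2564


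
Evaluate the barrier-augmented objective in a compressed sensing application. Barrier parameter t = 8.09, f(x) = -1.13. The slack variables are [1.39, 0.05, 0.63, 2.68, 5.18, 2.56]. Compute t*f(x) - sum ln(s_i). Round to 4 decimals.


Step 1: Compute log-barrier.
ln values: [0.3293, -2.9957, -0.462, 0.9858, 1.6448, 0.94]
phi = -(0.3293 - 2.9957 - 0.462 + 0.9858 + 1.6448 + 0.94) = -0.4422
Step 2: Compute augmented objective.
t*f(x) = 8.09*-1.13 = -9.1417
Total = -9.1417 - 0.4422 = -9.5839


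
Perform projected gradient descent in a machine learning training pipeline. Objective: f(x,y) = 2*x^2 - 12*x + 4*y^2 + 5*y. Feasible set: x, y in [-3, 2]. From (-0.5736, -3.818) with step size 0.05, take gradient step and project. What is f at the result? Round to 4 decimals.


Step 1: Compute gradient at (-0.5736, -3.818).
grad_x = 2*2*-0.5736 - 12 = -14.2944
grad_y = 2*4*-3.818 + 5 = -25.544
Step 2: Gradient step.
x_raw = -0.5736 - 0.05*-14.2944 = 0.1411
y_raw = -3.818 - 0.05*-25.544 = -2.5408
Step 3: Project onto [-3, 2].
x_proj = clip(0.1411) = 0.1411
y_proj = clip(-2.5408) = -2.5408
Step 4: Evaluate f.
f(0.1411, -2.5408) = 11.465


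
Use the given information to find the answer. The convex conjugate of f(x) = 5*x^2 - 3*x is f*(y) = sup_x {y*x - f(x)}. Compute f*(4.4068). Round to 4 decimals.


f*(y) = sup_x {y*x - a*x^2 - b*x} = sup_x {(y-b)*x - a*x^2}
FOC: (y - b) - 2a*x = 0 => x* = (y - b)/(2a)
x* = (4.4068 + 3)/(2*5) = 0.7407
f*(4.4068) = (y-b)^2/(4a) = (4.4068 + 3)^2/(4*5)
= 54.8607/20 = 2.743


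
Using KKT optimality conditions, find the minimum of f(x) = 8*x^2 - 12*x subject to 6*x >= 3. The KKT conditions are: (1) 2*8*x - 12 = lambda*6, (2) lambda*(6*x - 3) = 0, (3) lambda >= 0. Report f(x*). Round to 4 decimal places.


Step 1: Try lambda = 0 (constraint inactive).
Stationarity: 2*8*x - 12 = 0
x* = 12/(2*8) = 0.75
Check constraint: 6*0.75 = 4.5 >= 3 -- satisfied.
Step 2: Compute optimal value.
f(x*) = 8*0.75^2 - 12*0.75 = -4.5


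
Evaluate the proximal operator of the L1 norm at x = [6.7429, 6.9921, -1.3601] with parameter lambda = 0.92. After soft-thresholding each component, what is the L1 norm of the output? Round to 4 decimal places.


Soft-thresholding with lambda = 0.92:
prox(6.7429) = sign(6.7429)*max(|6.7429| - 0.92, 0) = 5.8229
prox(6.9921) = sign(6.9921)*max(|6.9921| - 0.92, 0) = 6.0721
prox(-1.3601) = sign(-1.3601)*max(|-1.3601| - 0.92, 0) = -0.4401
prox(x) = [5.8229, 6.0721, -0.4401]
||prox(x)||_1 = 5.8229 + 6.0721 + 0.4401 = 12.3351


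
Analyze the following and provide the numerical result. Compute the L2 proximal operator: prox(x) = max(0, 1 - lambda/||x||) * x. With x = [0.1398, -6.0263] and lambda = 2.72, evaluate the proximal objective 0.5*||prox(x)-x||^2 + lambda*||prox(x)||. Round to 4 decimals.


Step 1: Compute ||x||.
||x|| = 6.0279
Step 2: Compute scaling factor.
scale = max(0, 1 - 2.72/6.0279) = 0.5488
Step 3: prox(x) = [0.0767, -3.307]
||prox(x)|| = 3.3079
Step 4: Proximal objective.
0.5*||prox-x||^2 = 3.6992
lambda*||prox|| = 8.9975
Total = 12.6967


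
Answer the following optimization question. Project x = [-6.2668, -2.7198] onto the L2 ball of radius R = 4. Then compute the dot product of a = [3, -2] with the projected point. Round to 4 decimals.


Step 1: Compute ||x|| (intermediates to 6 decimals).
||x|| = sqrt((-6.2668)^2 + (-2.7198)^2) = 6.831551
Step 2: Project.
Since ||x|| > R, scale = R/||x|| = 4/6.831551 = 0.585519, proj(x) = scale * x
proj(x) = [-3.66933, -1.592495]
Step 3: Dot product.
a^T * proj(x) = 3*(-3.66933) - 2*(-1.592495) = -7.823


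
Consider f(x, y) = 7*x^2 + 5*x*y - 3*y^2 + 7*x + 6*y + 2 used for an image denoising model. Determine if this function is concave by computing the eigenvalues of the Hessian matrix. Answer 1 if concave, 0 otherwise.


The Hessian of f(x,y) = 7*x^2 + 5*x*y - 3*y^2 + 7*x + 6*y + 2 is:
H = [[14, 5], [5, -6]]
Trace = 14 - 6 = 8
Determinant = 14*-6 - (5)^2 = -109
Discriminant = (8)^2 - 4*-109 = 500.0
Eigenvalues: lambda_1 = -7.1803, lambda_2 = 15.1803
The function is not concave.

0


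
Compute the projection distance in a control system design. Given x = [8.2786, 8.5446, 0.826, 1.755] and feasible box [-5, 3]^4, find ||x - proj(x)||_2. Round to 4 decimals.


Project each component onto [-5, 3].
clip(8.2786) = 3.0, clip(8.5446) = 3.0, clip(0.826) = 0.826, clip(1.755) = 1.755
Projection = [3.0, 3.0, 0.826, 1.755]
Squared diffs: [27.8636, 30.7426, 0.0, 0.0]
Distance = sqrt(58.6062) = 7.6555


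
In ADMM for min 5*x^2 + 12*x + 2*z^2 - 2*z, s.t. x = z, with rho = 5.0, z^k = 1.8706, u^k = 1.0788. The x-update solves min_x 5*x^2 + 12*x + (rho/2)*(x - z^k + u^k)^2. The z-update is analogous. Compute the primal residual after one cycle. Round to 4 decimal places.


ADMM iteration with rho = 5.0, z^k = 1.8706, u^k = 1.0788
Step 1: x-update.
Minimize 5*x^2 + 12*x + (5.0/2)*(x - 1.8706 + 1.0788)^2
FOC: (2*5 + 5.0)*x = -12 + 5.0*(1.8706 - 1.0788)
x^{k+1} = -0.5361
Step 2: z-update.
Minimize 2*z^2 - 2*z + (5.0/2)*(-0.5361 - z + 1.0788)^2
FOC: (2*2 + 5.0)*z = 2 + 5.0*(-0.5361 + 1.0788)
z^{k+1} = 0.5237
Step 3: u-update.
u^{k+1} = 1.0788 - 0.5361 - 0.5237 = 0.019
Step 4: Primal residual = |-0.5361 - 0.5237| = 1.0598


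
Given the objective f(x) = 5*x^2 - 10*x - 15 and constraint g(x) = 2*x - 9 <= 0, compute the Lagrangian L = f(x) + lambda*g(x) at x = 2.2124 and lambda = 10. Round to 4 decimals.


Step 1: Evaluate f(x).
f(2.2124) = 5*2.2124^2 - 10*2.2124 - 15 = -12.6504
Step 2: Evaluate g(x).
g(2.2124) = 2*2.2124 - 9 = -4.5752
Step 3: Compute Lagrangian.
L = -12.6504 + 10*-4.5752 = -58.4024


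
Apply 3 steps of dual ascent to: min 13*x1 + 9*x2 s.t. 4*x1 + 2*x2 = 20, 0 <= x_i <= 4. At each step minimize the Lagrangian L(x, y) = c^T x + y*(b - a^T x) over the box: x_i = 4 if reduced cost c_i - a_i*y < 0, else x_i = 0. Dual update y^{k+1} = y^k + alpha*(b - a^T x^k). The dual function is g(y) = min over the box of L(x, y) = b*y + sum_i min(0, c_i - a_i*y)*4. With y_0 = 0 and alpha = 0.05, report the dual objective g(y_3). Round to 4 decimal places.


Dual ascent for LP: min 13*x1 + 9*x2, 4*x1 + 2*x2 = 20, 0 <= x_i <= 4
Step 1: y^k = 0.0, reduced costs: (13.0, 9.0)
  x^k = (0.0, 0.0), subgradient = b - a^T x = 20.0
  y^{k+1} = 0.0 + 0.05*20.0 = 1.0
Step 2: y^k = 1.0, reduced costs: (9.0, 7.0)
  x^k = (0.0, 0.0), subgradient = b - a^T x = 20.0
  y^{k+1} = 1.0 + 0.05*20.0 = 2.0
Step 3: y^k = 2.0, reduced costs: (5.0, 5.0)
  x^k = (0.0, 0.0), subgradient = b - a^T x = 20.0
  y^{k+1} = 2.0 + 0.05*20.0 = 3.0
Dual objective at y_3 = 3.0: reduced costs (1.0, 3.0), box minimizer x = (0.0, 0.0)
g(y_3) = b*y + (c1 - a1*y)*x1 + (c2 - a2*y)*x2 = 20*3.0 + 1.0*0.0 + 3.0*0.0 = 60.0 + 0.0 + 0.0 = 60.0


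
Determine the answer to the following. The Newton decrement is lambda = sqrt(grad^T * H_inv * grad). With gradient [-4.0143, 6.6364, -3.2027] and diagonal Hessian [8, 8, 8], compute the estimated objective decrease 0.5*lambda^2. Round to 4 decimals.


Step 1: H is diagonal, so H^(-1) * g = [-0.5018, 0.8296, -0.4003].
Step 2: g^T H^(-1) g = sum_i g_i^2 / H_ii
  = (-4.0143)^2/8 + (6.6364)^2/8 + (-3.2027)^2/8
  = 2.0143 + 5.5052 + 1.2822 = 8.8017
Step 3: Objective decrease = 0.5 * g^T H^(-1) g = 4.4009


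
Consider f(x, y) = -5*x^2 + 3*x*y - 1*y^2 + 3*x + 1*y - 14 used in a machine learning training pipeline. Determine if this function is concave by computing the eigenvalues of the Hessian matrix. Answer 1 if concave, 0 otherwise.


The Hessian of f(x,y) = -5*x^2 + 3*x*y - 1*y^2 + 3*x + 1*y - 14 is:
H = [[-10, 3], [3, -2]]
Trace = -10 - 2 = -12
Determinant = -10*-2 - (3)^2 = 11
Discriminant = (-12)^2 - 4*11 = 100.0
Eigenvalues: lambda_1 = -11.0, lambda_2 = -1.0
The function is concave.

1


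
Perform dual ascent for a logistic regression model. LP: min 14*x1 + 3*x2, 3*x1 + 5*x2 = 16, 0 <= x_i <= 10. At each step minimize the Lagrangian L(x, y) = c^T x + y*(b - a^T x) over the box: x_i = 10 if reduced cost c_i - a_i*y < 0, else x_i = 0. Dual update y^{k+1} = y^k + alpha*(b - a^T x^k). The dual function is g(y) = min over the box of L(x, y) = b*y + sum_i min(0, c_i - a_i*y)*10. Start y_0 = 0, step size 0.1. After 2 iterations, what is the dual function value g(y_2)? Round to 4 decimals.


Dual ascent for LP: min 14*x1 + 3*x2, 3*x1 + 5*x2 = 16, 0 <= x_i <= 10
Step 1: y^k = 0.0, reduced costs: (14.0, 3.0)
  x^k = (0.0, 0.0), subgradient = b - a^T x = 16.0
  y^{k+1} = 0.0 + 0.1*16.0 = 1.6
Step 2: y^k = 1.6, reduced costs: (9.2, -5.0)
  x^k = (0.0, 10.0), subgradient = b - a^T x = -34.0
  y^{k+1} = 1.6 + 0.1*-34.0 = -1.8
Dual objective at y_2 = -1.8: reduced costs (19.4, 12.0), box minimizer x = (0.0, 0.0)
g(y_2) = b*y + (c1 - a1*y)*x1 + (c2 - a2*y)*x2 = 16*(-1.8) + 19.4*0.0 + 12.0*0.0 = -28.8 + 0.0 + 0.0 = -28.8


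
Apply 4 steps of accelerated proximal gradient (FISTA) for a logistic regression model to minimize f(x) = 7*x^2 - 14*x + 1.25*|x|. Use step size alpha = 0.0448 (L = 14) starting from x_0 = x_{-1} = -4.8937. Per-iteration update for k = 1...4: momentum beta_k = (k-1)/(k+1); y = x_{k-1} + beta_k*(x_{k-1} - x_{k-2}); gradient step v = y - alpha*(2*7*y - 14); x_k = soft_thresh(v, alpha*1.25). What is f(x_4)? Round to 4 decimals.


FISTA on f(x) = 7*x^2 - 14*x + 1.25*|x|
L = 14, alpha = 0.0448
Iteration 1: beta = 0.0, y = -4.8937 + 0.0*(-4.8937 + 4.8937) = -4.8937
  grad(y) = -82.5118, v = y - alpha*grad = -1.1972
  prox(v) = soft_thresh(-1.1972, 0.056) = -1.1412
Iteration 2: beta = 0.3333, y = -1.1412 + 0.3333*(-1.1412 + 4.8937) = 0.1097
  grad(y) = -12.4646, v = y - alpha*grad = 0.6681
  prox(v) = soft_thresh(0.6681, 0.056) = 0.6121
Iteration 3: beta = 0.5, y = 0.6121 + 0.5*(0.6121 + 1.1412) = 1.4887
  grad(y) = 6.842, v = y - alpha*grad = 1.1822
  prox(v) = soft_thresh(1.1822, 0.056) = 1.1262
Iteration 4: beta = 0.6, y = 1.1262 + 0.6*(1.1262 - 0.6121) = 1.4347
  grad(y) = 6.0852, v = y - alpha*grad = 1.162
  prox(v) = soft_thresh(1.162, 0.056) = 1.106
f(x_4) = 7*1.106^2 - 14*1.106 + 1.25*|1.106| = -5.5387


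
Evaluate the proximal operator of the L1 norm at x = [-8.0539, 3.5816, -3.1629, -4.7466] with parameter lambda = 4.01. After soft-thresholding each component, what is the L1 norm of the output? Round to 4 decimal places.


Soft-thresholding with lambda = 4.01:
prox(-8.0539) = sign(-8.0539)*max(|-8.0539| - 4.01, 0) = -4.0439
prox(3.5816) = sign(3.5816)*max(|3.5816| - 4.01, 0) = 0.0
prox(-3.1629) = sign(-3.1629)*max(|-3.1629| - 4.01, 0) = 0.0
prox(-4.7466) = sign(-4.7466)*max(|-4.7466| - 4.01, 0) = -0.7366
prox(x) = [-4.0439, 0.0, 0.0, -0.7366]
||prox(x)||_1 = 4.0439 + 0.0 + 0.0 + 0.7366 = 4.7805


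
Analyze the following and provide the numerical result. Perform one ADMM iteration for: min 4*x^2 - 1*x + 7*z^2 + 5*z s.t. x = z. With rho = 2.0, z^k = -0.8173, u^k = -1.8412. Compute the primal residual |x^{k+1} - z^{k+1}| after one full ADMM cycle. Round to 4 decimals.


ADMM iteration with rho = 2.0, z^k = -0.8173, u^k = -1.8412
Step 1: x-update.
Minimize 4*x^2 - 1*x + (2.0/2)*(x + 0.8173 - 1.8412)^2
FOC: (2*4 + 2.0)*x = 1 + 2.0*(-0.8173 + 1.8412)
x^{k+1} = 0.3048
Step 2: z-update.
Minimize 7*z^2 + 5*z + (2.0/2)*(0.3048 - z - 1.8412)^2
FOC: (2*7 + 2.0)*z = -5 + 2.0*(0.3048 - 1.8412)
z^{k+1} = -0.5046
Step 3: u-update.
u^{k+1} = -1.8412 + 0.3048 + 0.5046 = -1.0319
Step 4: Primal residual = |0.3048 + 0.5046| = 0.8093


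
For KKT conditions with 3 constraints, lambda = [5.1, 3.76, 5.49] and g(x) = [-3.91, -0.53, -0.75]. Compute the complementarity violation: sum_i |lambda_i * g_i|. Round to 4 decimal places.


KKT complementary slackness check:
lambda_1 * g_1 = 5.1 * -3.91 = -19.941
lambda_2 * g_2 = 3.76 * -0.53 = -1.9928
lambda_3 * g_3 = 5.49 * -0.75 = -4.1175
Total violation = 19.941 + 1.9928 + 4.1175 = 26.0513


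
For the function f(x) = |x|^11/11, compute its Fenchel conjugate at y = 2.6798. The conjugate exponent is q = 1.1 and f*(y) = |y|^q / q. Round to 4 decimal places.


The conjugate exponent q satisfies 1/p + 1/q = 1.
p = 11, so q = 11/(11 - 1) = 1.1
|y|^q = 2.6798^1.1 = 2.9574
f*(2.6798) = 2.9574 / 1.1 = 2.6886


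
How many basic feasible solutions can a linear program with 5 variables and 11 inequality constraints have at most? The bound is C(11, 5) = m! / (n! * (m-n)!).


Each vertex corresponds to some choice of n active constraints out of m, so the number of vertices is at most C(m, n) = m! / (n!(m-n)!).
m = 11, n = 5
Numerator: 11 * 10 * 9 * 8 * 7
Denominator: 5! = 120
C(11, 5) = 462


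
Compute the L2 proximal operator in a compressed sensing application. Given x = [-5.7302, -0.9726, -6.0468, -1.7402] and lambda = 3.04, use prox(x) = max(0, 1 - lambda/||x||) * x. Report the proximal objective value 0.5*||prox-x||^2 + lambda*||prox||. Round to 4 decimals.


Step 1: Compute ||x||.
||x|| = 8.5658
Step 2: Compute scaling factor.
scale = max(0, 1 - 3.04/8.5658) = 0.6451
Step 3: prox(x) = [-3.6966, -0.6274, -3.9008, -1.1226]
||prox(x)|| = 5.5258
Step 4: Proximal objective.
0.5*||prox-x||^2 = 4.6208
lambda*||prox|| = 16.7984
Total = 21.4193


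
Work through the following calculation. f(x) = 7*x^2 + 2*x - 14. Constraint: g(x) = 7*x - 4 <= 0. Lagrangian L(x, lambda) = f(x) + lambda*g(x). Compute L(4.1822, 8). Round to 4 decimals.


Step 1: Evaluate f(x).
f(4.1822) = 7*4.1822^2 + 2*4.1822 - 14 = 116.8
Step 2: Evaluate g(x).
g(4.1822) = 7*4.1822 - 4 = 25.2754
Step 3: Compute Lagrangian.
L = 116.8 + 8*25.2754 = 319.0032


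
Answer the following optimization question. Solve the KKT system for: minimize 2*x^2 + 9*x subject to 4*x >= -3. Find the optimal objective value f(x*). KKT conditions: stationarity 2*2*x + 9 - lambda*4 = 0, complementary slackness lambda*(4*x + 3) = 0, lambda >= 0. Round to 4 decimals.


Step 1: Try lambda = 0 (constraint inactive).
x_unc = -9/(2*2) = -2.25
Check: 4*-2.25 = -9.0 < -3 -- violated!
Step 2: Constraint must be active: 4*x = -3
x* = -3/4 = -0.75
lambda = (2*2*(-0.75) + 9)/4 = 1.5
Step 3: Compute optimal value.
f(x*) = 2*(-0.75)^2 + 9*(-0.75) = -5.625


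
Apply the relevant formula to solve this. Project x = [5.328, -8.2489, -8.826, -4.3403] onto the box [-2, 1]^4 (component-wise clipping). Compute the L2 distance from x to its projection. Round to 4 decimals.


Project each component onto [-2, 1].
clip(5.328) = 1.0, clip(-8.2489) = -2.0, clip(-8.826) = -2.0, clip(-4.3403) = -2.0
Projection = [1.0, -2.0, -2.0, -2.0]
Squared diffs: [18.7316, 39.0488, 46.5943, 5.477]
Distance = sqrt(109.8517) = 10.481


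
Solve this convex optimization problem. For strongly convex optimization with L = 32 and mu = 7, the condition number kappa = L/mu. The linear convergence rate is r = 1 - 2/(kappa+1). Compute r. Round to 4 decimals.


Step 1: Compute the condition number.
kappa = L/mu = 32/7 = 4.5714
Step 2: Compute the convergence rate.
r = 1 - 2/(kappa + 1) = 1 - 2*mu/(L + mu) = (L - mu)/(L + mu) = 25/39 = 0.641


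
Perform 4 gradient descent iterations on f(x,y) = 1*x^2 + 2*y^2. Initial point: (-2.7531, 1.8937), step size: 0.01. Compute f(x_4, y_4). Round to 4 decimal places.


Gradient descent on f(x,y) = 1*x^2 + 2*y^2.
Starting point: (-2.7531, 1.8937), alpha = 0.01
Step 1: grad_x = 2*1*-2.7531 = -5.5062, grad_y = 2*2*1.8937 = 7.5748
  x_1 = -2.7531 - 0.01*-5.5062 = -2.698
  y_1 = 1.8937 - 0.01*7.5748 = 1.818
Step 2: grad_x = 2*1*-2.698 = -5.3961, grad_y = 2*2*1.818 = 7.2718
  x_2 = -2.698 - 0.01*-5.3961 = -2.6441
  y_2 = 1.818 - 0.01*7.2718 = 1.7452
Step 3: grad_x = 2*1*-2.6441 = -5.2882, grad_y = 2*2*1.7452 = 6.9809
  x_3 = -2.6441 - 0.01*-5.2882 = -2.5912
  y_3 = 1.7452 - 0.01*6.9809 = 1.6754
Step 4: grad_x = 2*1*-2.5912 = -5.1824, grad_y = 2*2*1.6754 = 6.7017
  x_4 = -2.5912 - 0.01*-5.1824 = -2.5394
  y_4 = 1.6754 - 0.01*6.7017 = 1.6084
f(-2.5394, 1.6084) = 1*(-2.5394)^2 + 2*1.6084^2 = 11.6224


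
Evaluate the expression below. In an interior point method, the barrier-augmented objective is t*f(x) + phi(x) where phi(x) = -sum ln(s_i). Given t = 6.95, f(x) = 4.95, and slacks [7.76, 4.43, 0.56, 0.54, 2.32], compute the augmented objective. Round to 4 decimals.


Step 1: Compute log-barrier.
ln values: [2.049, 1.4884, -0.5798, -0.6162, 0.8416]
phi = -(2.049 + 1.4884 - 0.5798 - 0.6162 + 0.8416) = -3.1829
Step 2: Compute augmented objective.
t*f(x) = 6.95*4.95 = 34.4025
Total = 34.4025 - 3.1829 = 31.2196


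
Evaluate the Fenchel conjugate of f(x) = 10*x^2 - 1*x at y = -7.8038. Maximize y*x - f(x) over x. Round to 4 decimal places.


f*(y) = sup_x {y*x - a*x^2 - b*x} = sup_x {(y-b)*x - a*x^2}
FOC: (y - b) - 2a*x = 0 => x* = (y - b)/(2a)
x* = (-7.8038 + 1)/(2*10) = -0.3402
f*(-7.8038) = (y-b)^2/(4a) = (-7.8038 + 1)^2/(4*10)
= 46.2917/40 = 1.1573


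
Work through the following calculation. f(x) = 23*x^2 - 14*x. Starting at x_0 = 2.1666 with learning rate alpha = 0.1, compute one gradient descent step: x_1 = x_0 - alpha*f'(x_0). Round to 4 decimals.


We compute the gradient at x_0 and apply the update.
f'(x) = 46*x - 14
f'(2.1666) = 46*2.1666 - 14 = 85.6636
x_1 = 2.1666 - 0.1*85.6636 = -6.3998


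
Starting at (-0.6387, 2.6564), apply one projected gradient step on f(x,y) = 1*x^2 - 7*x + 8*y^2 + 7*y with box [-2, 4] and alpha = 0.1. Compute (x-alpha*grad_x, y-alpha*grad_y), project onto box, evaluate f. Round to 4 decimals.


Step 1: Compute gradient at (-0.6387, 2.6564).
grad_x = 2*1*-0.6387 - 7 = -8.2774
grad_y = 2*8*2.6564 + 7 = 49.5024
Step 2: Gradient step.
x_raw = -0.6387 - 0.1*-8.2774 = 0.189
y_raw = 2.6564 - 0.1*49.5024 = -2.2938
Step 3: Project onto [-2, 4].
x_proj = clip(0.189) = 0.189
y_proj = clip(-2.2938) = -2.0
Step 4: Evaluate f.
f(0.189, -2.0) = 16.7125


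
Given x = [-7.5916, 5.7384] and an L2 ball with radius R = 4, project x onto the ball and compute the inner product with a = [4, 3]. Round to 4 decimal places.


Step 1: Compute ||x|| (intermediates to 6 decimals).
||x|| = sqrt((-7.5916)^2 + 5.7384^2) = 9.516387
Step 2: Project.
Since ||x|| > R, scale = R/||x|| = 4/9.516387 = 0.420328, proj(x) = scale * x
proj(x) = [-3.190962, 2.41201]
Step 3: Dot product.
a^T * proj(x) = 4*(-3.190962) + 3*2.41201 = -5.5278


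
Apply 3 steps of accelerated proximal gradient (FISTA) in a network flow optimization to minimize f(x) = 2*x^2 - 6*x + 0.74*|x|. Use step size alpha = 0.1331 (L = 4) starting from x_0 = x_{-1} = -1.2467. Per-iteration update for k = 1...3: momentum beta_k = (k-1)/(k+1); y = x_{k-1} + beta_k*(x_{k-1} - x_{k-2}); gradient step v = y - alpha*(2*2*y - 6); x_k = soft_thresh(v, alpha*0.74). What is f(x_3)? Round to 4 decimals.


FISTA on f(x) = 2*x^2 - 6*x + 0.74*|x|
L = 4, alpha = 0.1331
Iteration 1: beta = 0.0, y = -1.2467 + 0.0*(-1.2467 + 1.2467) = -1.2467
  grad(y) = -10.9868, v = y - alpha*grad = 0.2156
  prox(v) = soft_thresh(0.2156, 0.0985) = 0.1171
Iteration 2: beta = 0.3333, y = 0.1171 + 0.3333*(0.1171 + 1.2467) = 0.5718
  grad(y) = -3.7129, v = y - alpha*grad = 1.066
  prox(v) = soft_thresh(1.066, 0.0985) = 0.9675
Iteration 3: beta = 0.5, y = 0.9675 + 0.5*(0.9675 - 0.1171) = 1.3926
  grad(y) = -0.4295, v = y - alpha*grad = 1.4498
  prox(v) = soft_thresh(1.4498, 0.0985) = 1.3513
f(x_3) = 2*1.3513^2 - 6*1.3513 + 0.74*|1.3513| = -3.4558


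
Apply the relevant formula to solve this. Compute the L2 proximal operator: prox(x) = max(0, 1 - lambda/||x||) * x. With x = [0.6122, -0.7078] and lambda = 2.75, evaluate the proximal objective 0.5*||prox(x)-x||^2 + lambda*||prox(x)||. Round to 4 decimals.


Step 1: Compute ||x||.
||x|| = 0.9358
Step 2: Compute scaling factor.
scale = max(0, 1 - 2.75/0.9358) = 0.0
Step 3: prox(x) = [0.0, -0.0]
||prox(x)|| = 0.0
Step 4: Proximal objective.
0.5*||prox-x||^2 = 0.4379
lambda*||prox|| = 0.0
Total = 0.4379


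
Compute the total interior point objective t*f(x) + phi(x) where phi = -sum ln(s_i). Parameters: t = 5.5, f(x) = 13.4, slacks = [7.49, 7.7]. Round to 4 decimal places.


Step 1: Compute log-barrier.
ln values: [2.0136, 2.0412]
phi = -(2.0136 + 2.0412) = -4.0548
Step 2: Compute augmented objective.
t*f(x) = 5.5*13.4 = 73.7
Total = 73.7 - 4.0548 = 69.6452


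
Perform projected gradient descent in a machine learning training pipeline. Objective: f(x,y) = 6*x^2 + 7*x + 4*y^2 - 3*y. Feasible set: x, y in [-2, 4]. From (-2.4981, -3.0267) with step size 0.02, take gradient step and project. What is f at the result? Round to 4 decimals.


Step 1: Compute gradient at (-2.4981, -3.0267).
grad_x = 2*6*-2.4981 + 7 = -22.9772
grad_y = 2*4*-3.0267 - 3 = -27.2136
Step 2: Gradient step.
x_raw = -2.4981 - 0.02*-22.9772 = -2.0386
y_raw = -3.0267 - 0.02*-27.2136 = -2.4824
Step 3: Project onto [-2, 4].
x_proj = clip(-2.0386) = -2.0
y_proj = clip(-2.4824) = -2.0
Step 4: Evaluate f.
f(-2.0, -2.0) = 32.0


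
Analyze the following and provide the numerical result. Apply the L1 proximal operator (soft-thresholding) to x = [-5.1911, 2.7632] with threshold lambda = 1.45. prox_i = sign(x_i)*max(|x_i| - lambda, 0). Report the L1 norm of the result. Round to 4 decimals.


Soft-thresholding with lambda = 1.45:
prox(-5.1911) = sign(-5.1911)*max(|-5.1911| - 1.45, 0) = -3.7411
prox(2.7632) = sign(2.7632)*max(|2.7632| - 1.45, 0) = 1.3132
prox(x) = [-3.7411, 1.3132]
||prox(x)||_1 = 3.7411 + 1.3132 = 5.0543


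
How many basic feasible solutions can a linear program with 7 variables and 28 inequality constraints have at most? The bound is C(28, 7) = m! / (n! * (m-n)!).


Each vertex corresponds to some choice of n active constraints out of m, so the number of vertices is at most C(m, n) = m! / (n!(m-n)!).
m = 28, n = 7
Numerator: 28 * 27 * 26 * 25 * 24 * 23 * 22
Denominator: 7! = 5040
C(28, 7) = 1184040


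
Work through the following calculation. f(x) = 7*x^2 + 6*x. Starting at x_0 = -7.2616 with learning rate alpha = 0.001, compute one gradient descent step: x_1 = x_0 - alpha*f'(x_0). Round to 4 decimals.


We compute the gradient at x_0 and apply the update.
f'(x) = 14*x + 6
f'(-7.2616) = 14*-7.2616 + 6 = -95.6624
x_1 = -7.2616 - 0.001*-95.6624 = -7.1659
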